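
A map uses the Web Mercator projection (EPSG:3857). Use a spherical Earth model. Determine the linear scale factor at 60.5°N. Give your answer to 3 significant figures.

2.03

The Mercator projection is conformal; its linear scale factor is the same in every direction and equals sec φ = 1/cos φ.
k = 1/cos 60.5° = 1/0.4924 = 2.031.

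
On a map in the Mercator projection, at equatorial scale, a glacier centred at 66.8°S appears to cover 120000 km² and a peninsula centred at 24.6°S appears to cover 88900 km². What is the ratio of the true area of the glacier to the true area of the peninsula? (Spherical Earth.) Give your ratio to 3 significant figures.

Mercator's areal exaggeration is sec²φ; hence true area = (apparent area) · cos²φ.
True area of glacier: 120000 × cos²(66.8°) = 120000 × 0.1552 = 18620 km².
True area of peninsula: 88900 × cos²(24.6°) = 88900 × 0.8267 = 73490 km².
Ratio = 18620 / 73490 ≈ 0.253.

0.253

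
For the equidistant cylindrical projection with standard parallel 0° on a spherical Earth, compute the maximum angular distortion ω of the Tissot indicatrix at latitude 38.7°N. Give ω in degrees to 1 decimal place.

In the plate carrée (x = Rλ, y = Rφ), meridians are true-scale (h = 1) and parallels are stretched by k = sec φ.
At 38.7°: h = 1.000, k = 1.281; principal scales a = 1.281, b = 1.000.
sin(ω/2) = (a − b)/(a + b) = 0.2813/2.281 = 0.1233, so ω = 2 arcsin(0.1233) ≈ 14.2°.

14.2°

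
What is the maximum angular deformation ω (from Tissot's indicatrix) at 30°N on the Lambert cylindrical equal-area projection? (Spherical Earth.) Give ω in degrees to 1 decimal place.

The Lambert cylindrical equal-area projection is the cylindrical equal-area projection with its standard parallel at the equator (φ₀ = 0). A cylindrical equal-area projection with standard parallel φ₀ has meridian scale h = cos φ / cos φ₀ and parallel scale k = cos φ₀ / cos φ (so areas are preserved, h·k = 1).
At 30°: h = 0.8660, k = 1.155; principal scales a = 1.155, b = 0.8660.
sin(ω/2) = (a − b)/(a + b) = 0.2887/2.021 = 0.1429, so ω = 2 arcsin(0.1429) ≈ 16.4°.

16.4°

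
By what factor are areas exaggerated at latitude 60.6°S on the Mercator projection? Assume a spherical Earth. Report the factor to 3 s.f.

Mercator is conformal, so the point scale is isotropic: h = k = sec φ = 1/cos φ.
Areal scale = k² = sec²φ = 1/cos²(60.6°) = 1/0.4909² = 4.150.

4.15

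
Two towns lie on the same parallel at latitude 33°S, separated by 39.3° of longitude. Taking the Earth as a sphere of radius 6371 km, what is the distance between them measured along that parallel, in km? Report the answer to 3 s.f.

3660 km

Arc length along a parallel = R cos φ · Δλ (with Δλ in radians).
= 6371 × cos 33° × (39.3° × π/180) = 6371 × 0.8387 × 0.6859 ≈ 3660 km.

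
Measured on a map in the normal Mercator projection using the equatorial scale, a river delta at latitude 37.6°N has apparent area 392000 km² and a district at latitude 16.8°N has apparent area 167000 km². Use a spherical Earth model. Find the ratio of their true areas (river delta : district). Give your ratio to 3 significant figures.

Mercator's areal exaggeration is sec²φ; hence true area = (apparent area) · cos²φ.
True area of river delta: 392000 × cos²(37.6°) = 392000 × 0.6277 = 246100 km².
True area of district: 167000 × cos²(16.8°) = 167000 × 0.9165 = 153000 km².
Ratio = 246100 / 153000 ≈ 1.61.

1.61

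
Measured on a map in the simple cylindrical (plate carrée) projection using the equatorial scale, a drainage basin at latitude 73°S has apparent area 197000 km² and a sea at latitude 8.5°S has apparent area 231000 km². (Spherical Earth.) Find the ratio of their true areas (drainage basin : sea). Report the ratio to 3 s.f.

On the plate carrée, areal scale = h·k = 1 × sec φ, so true area = apparent × cos φ.
True area of drainage basin: 197000 × cos(73°) = 197000 × 0.2924 = 57600 km².
True area of sea: 231000 × cos(8.5°) = 231000 × 0.9890 = 228500 km².
Ratio = 57600 / 228500 ≈ 0.252.

0.252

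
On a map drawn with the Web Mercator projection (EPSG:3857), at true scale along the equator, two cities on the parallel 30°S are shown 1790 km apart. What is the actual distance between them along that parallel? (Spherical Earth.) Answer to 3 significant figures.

1550 km

The Mercator projection is conformal; its linear scale factor is the same in every direction and equals sec φ = 1/cos φ.
Along the parallel at 30°, map distances are exaggerated by k = sec 30° = 1.155.
True distance = 1790 / 1.155 = 1790 × cos 30° ≈ 1550 km.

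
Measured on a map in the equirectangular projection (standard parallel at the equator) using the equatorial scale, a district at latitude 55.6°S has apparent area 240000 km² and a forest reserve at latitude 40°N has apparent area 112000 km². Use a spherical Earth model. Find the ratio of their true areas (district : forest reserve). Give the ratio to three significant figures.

Plate carrée has h = 1 and k = sec φ, giving areal scale sec φ; true area = (apparent area) · cos φ.
True area of district: 240000 × cos(55.6°) = 240000 × 0.5650 = 135600 km².
True area of forest reserve: 112000 × cos(40°) = 112000 × 0.7660 = 85800 km².
Ratio = 135600 / 85800 ≈ 1.58.

1.58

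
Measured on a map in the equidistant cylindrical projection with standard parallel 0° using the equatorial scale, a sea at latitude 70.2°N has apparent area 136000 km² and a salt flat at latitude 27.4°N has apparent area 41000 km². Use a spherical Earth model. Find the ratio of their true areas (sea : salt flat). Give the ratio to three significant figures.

1.27

On the plate carrée, areal scale = h·k = 1 × sec φ, so true area = apparent × cos φ.
True area of sea: 136000 × cos(70.2°) = 136000 × 0.3387 = 46070 km².
True area of salt flat: 41000 × cos(27.4°) = 41000 × 0.8878 = 36400 km².
Ratio = 46070 / 36400 ≈ 1.27.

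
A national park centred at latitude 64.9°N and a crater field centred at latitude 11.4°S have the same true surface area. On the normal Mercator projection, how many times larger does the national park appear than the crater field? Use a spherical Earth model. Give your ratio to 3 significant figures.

5.34

On Mercator, area is exaggerated by sec²φ = 1/cos²φ.
At 64.9°: sec²(64.9°) = 1/0.4242² = 5.557.
At 11.4°: sec²(11.4°) = 1/0.9803² = 1.041.
Ratio = 5.557/1.041 = cos²(11.4°)/cos²(64.9°) ≈ 5.34.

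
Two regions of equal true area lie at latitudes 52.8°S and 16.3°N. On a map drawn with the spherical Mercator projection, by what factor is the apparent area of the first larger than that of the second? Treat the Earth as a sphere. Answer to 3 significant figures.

2.52

Mercator areal scale is sec²φ.
At 52.8°: sec²(52.8°) = 1/0.6046² = 2.736.
At 16.3°: sec²(16.3°) = 1/0.9598² = 1.086.
Ratio = 2.736/1.086 = cos²(16.3°)/cos²(52.8°) ≈ 2.52.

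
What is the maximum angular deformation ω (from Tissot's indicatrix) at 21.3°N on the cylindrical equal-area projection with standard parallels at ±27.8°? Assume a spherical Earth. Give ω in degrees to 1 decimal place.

For cylindrical equal-area with standard parallel φ₀, h = cos φ / cos φ₀ and k = cos φ₀ / cos φ, so h·k = 1.
At 21.3°: h = 1.053, k = 0.9494; principal scales a = 1.053, b = 0.9494.
sin(ω/2) = (a − b)/(a + b) = 0.1038/2.003 = 0.05184, so ω = 2 arcsin(0.05184) ≈ 5.9°.

5.9°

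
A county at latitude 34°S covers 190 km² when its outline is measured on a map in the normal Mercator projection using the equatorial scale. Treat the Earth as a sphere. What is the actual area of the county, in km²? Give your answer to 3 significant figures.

Mercator is conformal, so the point scale is isotropic: h = k = sec φ = 1/cos φ.
Areal scale = k² = sec²φ = 1/cos²(34°) = 1/0.8290² = 1.455.
True area = apparent / (areal scale) = 190 / 1.455 ≈ 131 km².

131 km²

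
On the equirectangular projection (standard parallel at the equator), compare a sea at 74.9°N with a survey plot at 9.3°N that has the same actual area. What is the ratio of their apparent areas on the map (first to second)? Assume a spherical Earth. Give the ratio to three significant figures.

In the plate carrée (x = Rλ, y = Rφ), meridians are true-scale (h = 1) and parallels are stretched by k = sec φ.
Areal scale at 74.9°: h·k = 1.000 × 3.839 = 3.839.
Areal scale at 9.3°: h·k = 1.000 × 1.013 = 1.013.
Ratio = 3.839/1.013 ≈ 3.79.

3.79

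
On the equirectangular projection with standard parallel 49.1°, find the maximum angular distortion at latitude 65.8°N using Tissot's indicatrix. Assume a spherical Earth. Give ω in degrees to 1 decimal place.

26.6°

In the equirectangular projection with standard parallel φ₀ = 49.1° (x = Rλ cos φ₀, y = Rφ), meridians are true-scale (h = 1) and the parallel scale is k = cos φ₀ / cos φ.
At 65.8°: h = 1.000, k = 1.597; principal scales a = 1.597, b = 1.000.
sin(ω/2) = (a − b)/(a + b) = 0.5972/2.597 = 0.2299, so ω = 2 arcsin(0.2299) ≈ 26.6°.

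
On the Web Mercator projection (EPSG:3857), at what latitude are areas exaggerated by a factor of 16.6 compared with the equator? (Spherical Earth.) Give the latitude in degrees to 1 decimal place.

75.8°

Mercator areal scale is sec²φ.
sec²φ = 16.6  ⇒  cos²φ = 0.06024  ⇒  cos φ = 0.2454.
φ = arccos(0.2454) ≈ 75.8°.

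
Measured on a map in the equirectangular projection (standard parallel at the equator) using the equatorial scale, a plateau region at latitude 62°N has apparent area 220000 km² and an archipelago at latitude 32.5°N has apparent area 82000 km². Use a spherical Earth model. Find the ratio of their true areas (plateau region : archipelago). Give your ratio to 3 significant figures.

1.49

Plate carrée has h = 1 and k = sec φ, giving areal scale sec φ; true area = (apparent area) · cos φ.
True area of plateau region: 220000 × cos(62°) = 220000 × 0.4695 = 103300 km².
True area of archipelago: 82000 × cos(32.5°) = 82000 × 0.8434 = 69160 km².
Ratio = 103300 / 69160 ≈ 1.49.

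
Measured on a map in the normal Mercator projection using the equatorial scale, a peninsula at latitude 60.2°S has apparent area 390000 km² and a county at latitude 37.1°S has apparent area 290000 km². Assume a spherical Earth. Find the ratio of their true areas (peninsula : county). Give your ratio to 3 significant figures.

0.522

Mercator's areal exaggeration is sec²φ; hence true area = (apparent area) · cos²φ.
True area of peninsula: 390000 × cos²(60.2°) = 390000 × 0.2470 = 96320 km².
True area of county: 290000 × cos²(37.1°) = 290000 × 0.6361 = 184500 km².
Ratio = 96320 / 184500 ≈ 0.522.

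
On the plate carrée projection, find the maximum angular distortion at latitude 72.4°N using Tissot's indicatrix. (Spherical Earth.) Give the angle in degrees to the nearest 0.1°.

For the equirectangular projection with φ₀ = 0 (plate carrée), h = 1 along meridians and k = sec φ along parallels.
At 72.4°: h = 1.000, k = 3.307; principal scales a = 3.307, b = 1.000.
sin(ω/2) = (a − b)/(a + b) = 2.307/4.307 = 0.5357, so ω = 2 arcsin(0.5357) ≈ 64.8°.

64.8°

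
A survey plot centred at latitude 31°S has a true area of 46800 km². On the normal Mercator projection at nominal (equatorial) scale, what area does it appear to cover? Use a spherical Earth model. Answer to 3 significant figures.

63700 km²

Mercator is conformal, so the point scale is isotropic: h = k = sec φ = 1/cos φ.
Areal scale = k² = sec²φ = 1/cos²(31°) = 1/0.8572² = 1.361.
Apparent area = 46800 × 1.361 ≈ 63700 km².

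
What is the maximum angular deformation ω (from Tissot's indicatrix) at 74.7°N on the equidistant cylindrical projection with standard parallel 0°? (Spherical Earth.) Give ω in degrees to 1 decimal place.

71.2°

Plate carrée maps x = Rλ, y = Rφ. The meridian scale is h = 1 and the parallel scale is k = 1/cos φ = sec φ.
At 74.7°: h = 1.000, k = 3.790; principal scales a = 3.790, b = 1.000.
sin(ω/2) = (a − b)/(a + b) = 2.790/4.790 = 0.5824, so ω = 2 arcsin(0.5824) ≈ 71.2°.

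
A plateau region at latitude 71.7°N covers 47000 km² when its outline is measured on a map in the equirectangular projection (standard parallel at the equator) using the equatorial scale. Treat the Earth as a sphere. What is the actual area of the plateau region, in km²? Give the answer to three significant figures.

14800 km²

For the equirectangular projection with φ₀ = 0 (plate carrée), h = 1 along meridians and k = sec φ along parallels.
Areal scale = h·k = 1 × sec φ; at 71.7°, h = 1.000, k = 3.185, so h·k = 3.185.
True area = apparent / (areal scale) = 47000 / 3.185 ≈ 14800 km².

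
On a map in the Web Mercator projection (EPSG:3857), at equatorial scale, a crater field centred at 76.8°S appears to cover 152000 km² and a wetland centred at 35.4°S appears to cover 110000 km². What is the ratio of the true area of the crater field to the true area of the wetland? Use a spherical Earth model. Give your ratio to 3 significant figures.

Since Mercator area scale is 1/cos²φ, the true area equals the apparent area multiplied by cos²φ.
True area of crater field: 152000 × cos²(76.8°) = 152000 × 0.05214 = 7926 km².
True area of wetland: 110000 × cos²(35.4°) = 110000 × 0.6644 = 73090 km².
Ratio = 7926 / 73090 ≈ 0.108.

0.108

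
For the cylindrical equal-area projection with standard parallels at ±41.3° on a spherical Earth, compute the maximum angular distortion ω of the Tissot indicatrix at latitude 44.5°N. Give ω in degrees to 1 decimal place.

5.9°

Cylindrical equal-area (φ₀ = 41.3°): h = cos φ / cos 41.3° along meridians, k = cos 41.3° / cos φ along parallels; h·k = 1.
At 44.5°: h = 0.9494, k = 1.053; principal scales a = 1.053, b = 0.9494.
sin(ω/2) = (a − b)/(a + b) = 0.1039/2.003 = 0.05188, so ω = 2 arcsin(0.05188) ≈ 5.9°.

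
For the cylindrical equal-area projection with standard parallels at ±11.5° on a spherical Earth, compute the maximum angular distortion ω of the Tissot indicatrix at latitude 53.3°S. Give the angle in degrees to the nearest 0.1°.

54.5°

A cylindrical equal-area projection with standard parallel φ₀ has meridian scale h = cos φ / cos φ₀ and parallel scale k = cos φ₀ / cos φ (so areas are preserved, h·k = 1).
At 53.3°: h = 0.6099, k = 1.640; principal scales a = 1.640, b = 0.6099.
sin(ω/2) = (a − b)/(a + b) = 1.030/2.250 = 0.4578, so ω = 2 arcsin(0.4578) ≈ 54.5°.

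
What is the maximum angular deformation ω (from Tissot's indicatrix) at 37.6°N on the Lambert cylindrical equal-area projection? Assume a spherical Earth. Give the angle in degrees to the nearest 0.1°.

The Lambert cylindrical equal-area projection is the cylindrical equal-area projection with its standard parallel at the equator (φ₀ = 0). For cylindrical equal-area with standard parallel φ₀, h = cos φ / cos φ₀ and k = cos φ₀ / cos φ, so h·k = 1.
At 37.6°: h = 0.7923, k = 1.262; principal scales a = 1.262, b = 0.7923.
sin(ω/2) = (a − b)/(a + b) = 0.4699/2.054 = 0.2287, so ω = 2 arcsin(0.2287) ≈ 26.4°.

26.4°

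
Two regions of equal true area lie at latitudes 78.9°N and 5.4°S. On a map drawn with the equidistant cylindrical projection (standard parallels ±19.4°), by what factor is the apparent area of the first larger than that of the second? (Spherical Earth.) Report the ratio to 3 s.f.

5.17

With standard parallel φ₀ = 19.4°, the equirectangular projection gives x = Rλ cos φ₀, y = Rφ, so h = 1 and k = cos 19.4° / cos φ.
Areal scale at 78.9°: h·k = 1.000 × 4.899 = 4.899.
Areal scale at 5.4°: h·k = 1.000 × 0.9474 = 0.9474.
Ratio = 4.899/0.9474 ≈ 5.17.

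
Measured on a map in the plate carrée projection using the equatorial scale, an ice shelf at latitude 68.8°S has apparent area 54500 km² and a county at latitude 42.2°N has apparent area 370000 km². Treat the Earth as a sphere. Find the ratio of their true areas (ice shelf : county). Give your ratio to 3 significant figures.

0.0719

Plate carrée has h = 1 and k = sec φ, giving areal scale sec φ; true area = (apparent area) · cos φ.
True area of ice shelf: 54500 × cos(68.8°) = 54500 × 0.3616 = 19710 km².
True area of county: 370000 × cos(42.2°) = 370000 × 0.7408 = 274100 km².
Ratio = 19710 / 274100 ≈ 0.0719.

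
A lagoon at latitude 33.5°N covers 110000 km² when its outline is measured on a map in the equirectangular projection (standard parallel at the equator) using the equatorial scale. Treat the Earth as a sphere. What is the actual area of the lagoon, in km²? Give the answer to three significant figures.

91700 km²

In the plate carrée (x = Rλ, y = Rφ), meridians are true-scale (h = 1) and parallels are stretched by k = sec φ.
Areal scale = h·k = 1 × sec φ; at 33.5°, h = 1.000, k = 1.199, so h·k = 1.199.
True area = apparent / (areal scale) = 110000 / 1.199 ≈ 91700 km².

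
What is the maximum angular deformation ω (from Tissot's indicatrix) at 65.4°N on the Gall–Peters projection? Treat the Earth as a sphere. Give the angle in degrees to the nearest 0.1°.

58.1°

Gall–Peters is a cylindrical equal-area projection with standard parallels at ±45°. For cylindrical equal-area with standard parallel φ₀, h = cos φ / cos φ₀ and k = cos φ₀ / cos φ, so h·k = 1.
At 65.4°: h = 0.5887, k = 1.699; principal scales a = 1.699, b = 0.5887.
sin(ω/2) = (a − b)/(a + b) = 1.110/2.287 = 0.4852, so ω = 2 arcsin(0.4852) ≈ 58.1°.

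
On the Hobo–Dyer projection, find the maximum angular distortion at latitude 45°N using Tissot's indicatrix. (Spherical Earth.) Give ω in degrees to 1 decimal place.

The Hobo–Dyer projection is cylindrical equal-area with φ₀ = 37.5°. Cylindrical equal-area (φ₀ = 37.5°): h = cos φ / cos 37.5° along meridians, k = cos 37.5° / cos φ along parallels; h·k = 1.
At 45°: h = 0.8913, k = 1.122; principal scales a = 1.122, b = 0.8913.
sin(ω/2) = (a − b)/(a + b) = 0.2307/2.013 = 0.1146, so ω = 2 arcsin(0.1146) ≈ 13.2°.

13.2°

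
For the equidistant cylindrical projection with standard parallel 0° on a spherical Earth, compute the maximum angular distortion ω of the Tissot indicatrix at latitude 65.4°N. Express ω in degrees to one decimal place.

48.7°

Plate carrée maps x = Rλ, y = Rφ. The meridian scale is h = 1 and the parallel scale is k = 1/cos φ = sec φ.
At 65.4°: h = 1.000, k = 2.402; principal scales a = 2.402, b = 1.000.
sin(ω/2) = (a − b)/(a + b) = 1.402/3.402 = 0.4121, so ω = 2 arcsin(0.4121) ≈ 48.7°.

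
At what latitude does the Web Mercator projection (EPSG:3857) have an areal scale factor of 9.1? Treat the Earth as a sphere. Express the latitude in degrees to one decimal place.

Mercator areal scale is sec²φ.
sec²φ = 9.1  ⇒  cos²φ = 0.1099  ⇒  cos φ = 0.3315.
φ = arccos(0.3315) ≈ 70.6°.

70.6°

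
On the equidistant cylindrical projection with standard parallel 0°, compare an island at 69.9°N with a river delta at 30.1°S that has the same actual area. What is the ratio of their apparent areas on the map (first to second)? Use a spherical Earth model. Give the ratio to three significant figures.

2.52

For the equirectangular projection with φ₀ = 0 (plate carrée), h = 1 along meridians and k = sec φ along parallels.
Areal scale at 69.9°: h·k = 1.000 × 2.910 = 2.910.
Areal scale at 30.1°: h·k = 1.000 × 1.156 = 1.156.
Ratio = 2.910/1.156 ≈ 2.52.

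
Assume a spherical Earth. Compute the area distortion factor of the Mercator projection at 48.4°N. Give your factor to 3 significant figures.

For Mercator, h = k = sec φ (a conformal cylindrical projection has a single point scale, 1/cos φ).
Areal scale = k² = sec²φ = 1/cos²(48.4°) = 1/0.6639² = 2.269.

2.27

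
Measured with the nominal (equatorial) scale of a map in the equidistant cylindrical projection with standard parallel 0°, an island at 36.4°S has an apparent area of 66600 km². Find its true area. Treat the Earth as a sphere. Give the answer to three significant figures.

In the plate carrée (x = Rλ, y = Rφ), meridians are true-scale (h = 1) and parallels are stretched by k = sec φ.
Areal scale = h·k = 1 × sec φ; at 36.4°, h = 1.000, k = 1.242, so h·k = 1.242.
True area = apparent / (areal scale) = 66600 / 1.242 ≈ 53600 km².

53600 km²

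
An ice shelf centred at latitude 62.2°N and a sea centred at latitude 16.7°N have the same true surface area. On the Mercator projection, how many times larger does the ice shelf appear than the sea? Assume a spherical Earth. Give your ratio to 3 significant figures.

Mercator areal scale is sec²φ.
At 62.2°: sec²(62.2°) = 1/0.4664² = 4.597.
At 16.7°: sec²(16.7°) = 1/0.9578² = 1.090.
Ratio = 4.597/1.090 = cos²(16.7°)/cos²(62.2°) ≈ 4.22.

4.22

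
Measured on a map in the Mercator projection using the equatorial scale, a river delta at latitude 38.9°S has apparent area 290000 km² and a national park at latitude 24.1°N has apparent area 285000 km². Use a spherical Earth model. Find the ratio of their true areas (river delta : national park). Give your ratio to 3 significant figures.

On Mercator the areal scale is sec²φ, so true area = apparent × cos²φ.
True area of river delta: 290000 × cos²(38.9°) = 290000 × 0.6057 = 175600 km².
True area of national park: 285000 × cos²(24.1°) = 285000 × 0.8333 = 237500 km².
Ratio = 175600 / 237500 ≈ 0.740.

0.740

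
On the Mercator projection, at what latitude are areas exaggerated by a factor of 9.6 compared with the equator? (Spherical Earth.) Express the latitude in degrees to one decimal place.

71.2°

Mercator areal scale is sec²φ.
sec²φ = 9.6  ⇒  cos²φ = 0.1042  ⇒  cos φ = 0.3227.
φ = arccos(0.3227) ≈ 71.2°.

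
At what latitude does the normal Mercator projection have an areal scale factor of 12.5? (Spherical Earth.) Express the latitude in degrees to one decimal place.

Mercator areal scale is sec²φ.
sec²φ = 12.5  ⇒  cos²φ = 0.08000  ⇒  cos φ = 0.2828.
φ = arccos(0.2828) ≈ 73.6°.

73.6°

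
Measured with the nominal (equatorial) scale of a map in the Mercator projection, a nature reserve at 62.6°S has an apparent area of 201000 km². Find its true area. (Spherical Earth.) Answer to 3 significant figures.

42600 km²

Mercator is conformal, so the point scale is isotropic: h = k = sec φ = 1/cos φ.
Areal scale = k² = sec²φ = 1/cos²(62.6°) = 1/0.4602² = 4.722.
True area = apparent / (areal scale) = 201000 / 4.722 ≈ 42600 km².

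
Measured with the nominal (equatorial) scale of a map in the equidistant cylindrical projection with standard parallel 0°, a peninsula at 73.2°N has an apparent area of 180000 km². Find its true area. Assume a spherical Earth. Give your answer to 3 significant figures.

52000 km²

For the equirectangular projection with φ₀ = 0 (plate carrée), h = 1 along meridians and k = sec φ along parallels.
Areal scale = h·k = 1 × sec φ; at 73.2°, h = 1.000, k = 3.460, so h·k = 3.460.
True area = apparent / (areal scale) = 180000 / 3.460 ≈ 52000 km².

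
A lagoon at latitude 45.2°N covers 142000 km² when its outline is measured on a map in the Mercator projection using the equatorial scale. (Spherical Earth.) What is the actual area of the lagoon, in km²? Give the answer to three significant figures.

70500 km²

Mercator is conformal, so the point scale is isotropic: h = k = sec φ = 1/cos φ.
Areal scale = k² = sec²φ = 1/cos²(45.2°) = 1/0.7046² = 2.014.
True area = apparent / (areal scale) = 142000 / 2.014 ≈ 70500 km².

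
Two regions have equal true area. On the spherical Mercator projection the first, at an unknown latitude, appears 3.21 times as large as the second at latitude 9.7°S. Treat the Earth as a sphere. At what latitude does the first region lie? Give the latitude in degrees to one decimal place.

Mercator areal scale is sec²φ, so apparent-area ratio = sec²φ₁ / sec²φ₂ = cos²φ₂ / cos²φ₁.
cos²φ₂ / cos²φ₁ = 3.21  ⇒  cos φ₁ = cos 9.7° / √3.21 = 0.9857/1.792 = 0.5502.
φ₁ = arccos(0.5502) ≈ 56.6°.

56.6°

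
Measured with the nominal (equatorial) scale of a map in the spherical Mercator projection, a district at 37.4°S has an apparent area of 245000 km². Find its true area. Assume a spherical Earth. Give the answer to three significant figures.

155000 km²

For Mercator, h = k = sec φ (a conformal cylindrical projection has a single point scale, 1/cos φ).
Areal scale = k² = sec²φ = 1/cos²(37.4°) = 1/0.7944² = 1.585.
True area = apparent / (areal scale) = 245000 / 1.585 ≈ 155000 km².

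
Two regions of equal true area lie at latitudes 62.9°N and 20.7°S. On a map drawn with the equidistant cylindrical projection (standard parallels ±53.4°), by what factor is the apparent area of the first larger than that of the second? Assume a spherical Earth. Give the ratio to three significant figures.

2.05

The equidistant cylindrical projection with φ₀ = 53.4° has h = 1 (meridians true) and k = cos φ₀ / cos φ along parallels.
Areal scale at 62.9°: h·k = 1.000 × 1.309 = 1.309.
Areal scale at 20.7°: h·k = 1.000 × 0.6374 = 0.6374.
Ratio = 1.309/0.6374 ≈ 2.05.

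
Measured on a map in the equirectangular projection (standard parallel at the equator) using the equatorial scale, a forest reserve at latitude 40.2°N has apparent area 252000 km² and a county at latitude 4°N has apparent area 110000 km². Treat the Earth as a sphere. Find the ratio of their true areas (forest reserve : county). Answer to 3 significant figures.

1.75

Plate carrée has h = 1 and k = sec φ, giving areal scale sec φ; true area = (apparent area) · cos φ.
True area of forest reserve: 252000 × cos(40.2°) = 252000 × 0.7638 = 192500 km².
True area of county: 110000 × cos(4°) = 110000 × 0.9976 = 109700 km².
Ratio = 192500 / 109700 ≈ 1.75.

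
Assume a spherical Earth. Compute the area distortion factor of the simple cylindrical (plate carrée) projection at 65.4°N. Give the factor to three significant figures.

2.40

For the equirectangular projection with φ₀ = 0 (plate carrée), h = 1 along meridians and k = sec φ along parallels.
Areal scale = h·k = 1 × sec φ; at 65.4°, h = 1.000, k = 2.402, so h·k = 2.402.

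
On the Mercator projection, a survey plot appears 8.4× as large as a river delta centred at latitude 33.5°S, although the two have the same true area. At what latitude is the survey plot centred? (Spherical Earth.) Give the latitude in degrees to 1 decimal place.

On Mercator, (apparent₁)/(apparent₂) = sec²φ₁ / sec²φ₂ when true areas are equal.
cos²φ₂ / cos²φ₁ = 8.4  ⇒  cos φ₁ = cos 33.5° / √8.4 = 0.8339/2.898 = 0.2877.
φ₁ = arccos(0.2877) ≈ 73.3°.

73.3°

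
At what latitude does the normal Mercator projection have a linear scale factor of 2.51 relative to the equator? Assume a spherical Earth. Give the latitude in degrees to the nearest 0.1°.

66.5°

Mercator scale is k = sec φ = 1/cos φ.
1/cos φ = 2.51  ⇒  cos φ = 0.3984  ⇒  φ = arccos(0.3984) ≈ 66.5°.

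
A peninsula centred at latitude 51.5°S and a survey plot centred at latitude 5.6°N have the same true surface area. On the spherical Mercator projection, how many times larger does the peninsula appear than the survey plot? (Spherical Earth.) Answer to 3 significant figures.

2.56

On Mercator, area is exaggerated by sec²φ = 1/cos²φ.
At 51.5°: sec²(51.5°) = 1/0.6225² = 2.580.
At 5.6°: sec²(5.6°) = 1/0.9952² = 1.010.
Ratio = 2.580/1.010 = cos²(5.6°)/cos²(51.5°) ≈ 2.56.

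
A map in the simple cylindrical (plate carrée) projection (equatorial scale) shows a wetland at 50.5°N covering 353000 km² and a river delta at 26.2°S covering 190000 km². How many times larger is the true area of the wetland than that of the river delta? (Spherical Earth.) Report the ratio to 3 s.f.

1.32

On the plate carrée, areal scale = h·k = 1 × sec φ, so true area = apparent × cos φ.
True area of wetland: 353000 × cos(50.5°) = 353000 × 0.6361 = 224500 km².
True area of river delta: 190000 × cos(26.2°) = 190000 × 0.8973 = 170500 km².
Ratio = 224500 / 170500 ≈ 1.32.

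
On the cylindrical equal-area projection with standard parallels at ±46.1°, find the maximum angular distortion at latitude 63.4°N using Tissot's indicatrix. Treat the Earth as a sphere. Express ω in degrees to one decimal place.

A cylindrical equal-area projection with standard parallel φ₀ has meridian scale h = cos φ / cos φ₀ and parallel scale k = cos φ₀ / cos φ (so areas are preserved, h·k = 1).
At 63.4°: h = 0.6457, k = 1.549; principal scales a = 1.549, b = 0.6457.
sin(ω/2) = (a − b)/(a + b) = 0.9029/2.194 = 0.4114, so ω = 2 arcsin(0.4114) ≈ 48.6°.

48.6°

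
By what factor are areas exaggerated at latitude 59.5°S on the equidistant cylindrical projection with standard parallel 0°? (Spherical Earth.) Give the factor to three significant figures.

For the equirectangular projection with φ₀ = 0 (plate carrée), h = 1 along meridians and k = sec φ along parallels.
Areal scale = h·k = 1 × sec φ; at 59.5°, h = 1.000, k = 1.970, so h·k = 1.970.

1.97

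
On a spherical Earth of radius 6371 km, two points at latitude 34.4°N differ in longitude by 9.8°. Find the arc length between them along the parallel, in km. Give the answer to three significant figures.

Arc length along a parallel = R cos φ · Δλ (with Δλ in radians).
= 6371 × cos 34.4° × (9.8° × π/180) = 6371 × 0.8251 × 0.1710 ≈ 899 km.

899 km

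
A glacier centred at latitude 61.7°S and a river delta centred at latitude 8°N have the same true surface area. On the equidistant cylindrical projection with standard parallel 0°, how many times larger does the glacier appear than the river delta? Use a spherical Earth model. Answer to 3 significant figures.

2.09

For the equirectangular projection with φ₀ = 0 (plate carrée), h = 1 along meridians and k = sec φ along parallels.
Areal scale at 61.7°: h·k = 1.000 × 2.109 = 2.109.
Areal scale at 8°: h·k = 1.000 × 1.010 = 1.010.
Ratio = 2.109/1.010 ≈ 2.09.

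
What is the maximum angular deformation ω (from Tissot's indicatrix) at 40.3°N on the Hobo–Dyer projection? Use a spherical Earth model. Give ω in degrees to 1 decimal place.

The Hobo–Dyer projection is cylindrical equal-area with φ₀ = 37.5°. A cylindrical equal-area projection with standard parallel φ₀ has meridian scale h = cos φ / cos φ₀ and parallel scale k = cos φ₀ / cos φ (so areas are preserved, h·k = 1).
At 40.3°: h = 0.9613, k = 1.040; principal scales a = 1.040, b = 0.9613.
sin(ω/2) = (a − b)/(a + b) = 0.07891/2.002 = 0.03943, so ω = 2 arcsin(0.03943) ≈ 4.5°.

4.5°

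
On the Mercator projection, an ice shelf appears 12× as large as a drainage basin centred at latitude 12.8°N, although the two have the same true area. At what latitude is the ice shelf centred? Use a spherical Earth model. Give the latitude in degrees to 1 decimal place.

73.7°

On Mercator, (apparent₁)/(apparent₂) = sec²φ₁ / sec²φ₂ when true areas are equal.
cos²φ₂ / cos²φ₁ = 12  ⇒  cos φ₁ = cos 12.8° / √12 = 0.9751/3.464 = 0.2815.
φ₁ = arccos(0.2815) ≈ 73.7°.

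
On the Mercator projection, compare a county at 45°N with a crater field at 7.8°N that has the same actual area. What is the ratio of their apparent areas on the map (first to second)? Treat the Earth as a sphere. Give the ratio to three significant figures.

1.96

Mercator areal scale is sec²φ.
At 45°: sec²(45°) = 1/0.7071² = 2.000.
At 7.8°: sec²(7.8°) = 1/0.9907² = 1.019.
Ratio = 2.000/1.019 = cos²(7.8°)/cos²(45°) ≈ 1.96.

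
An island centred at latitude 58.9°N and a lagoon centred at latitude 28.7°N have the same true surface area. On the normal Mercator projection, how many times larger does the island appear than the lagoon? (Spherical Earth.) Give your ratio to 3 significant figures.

2.88

Mercator areal scale is sec²φ.
At 58.9°: sec²(58.9°) = 1/0.5165² = 3.748.
At 28.7°: sec²(28.7°) = 1/0.8771² = 1.300.
Ratio = 3.748/1.300 = cos²(28.7°)/cos²(58.9°) ≈ 2.88.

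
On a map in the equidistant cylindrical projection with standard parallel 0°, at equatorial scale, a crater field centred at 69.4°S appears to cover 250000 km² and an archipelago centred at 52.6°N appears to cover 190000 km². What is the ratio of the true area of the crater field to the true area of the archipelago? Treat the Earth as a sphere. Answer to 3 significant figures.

On the plate carrée, areal scale = h·k = 1 × sec φ, so true area = apparent × cos φ.
True area of crater field: 250000 × cos(69.4°) = 250000 × 0.3518 = 87960 km².
True area of archipelago: 190000 × cos(52.6°) = 190000 × 0.6074 = 115400 km².
Ratio = 87960 / 115400 ≈ 0.762.

0.762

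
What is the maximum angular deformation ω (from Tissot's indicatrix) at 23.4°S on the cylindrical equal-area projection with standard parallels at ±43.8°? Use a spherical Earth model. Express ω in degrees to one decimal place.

27.3°

Cylindrical equal-area (φ₀ = 43.8°): h = cos φ / cos 43.8° along meridians, k = cos 43.8° / cos φ along parallels; h·k = 1.
At 23.4°: h = 1.272, k = 0.7864; principal scales a = 1.272, b = 0.7864.
sin(ω/2) = (a − b)/(a + b) = 0.4851/2.058 = 0.2357, so ω = 2 arcsin(0.2357) ≈ 27.3°.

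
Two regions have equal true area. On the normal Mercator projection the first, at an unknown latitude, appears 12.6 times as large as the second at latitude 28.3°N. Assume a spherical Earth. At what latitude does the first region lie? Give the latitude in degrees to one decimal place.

75.6°

Mercator areal scale is sec²φ, so apparent-area ratio = sec²φ₁ / sec²φ₂ = cos²φ₂ / cos²φ₁.
cos²φ₂ / cos²φ₁ = 12.6  ⇒  cos φ₁ = cos 28.3° / √12.6 = 0.8805/3.550 = 0.2480.
φ₁ = arccos(0.2480) ≈ 75.6°.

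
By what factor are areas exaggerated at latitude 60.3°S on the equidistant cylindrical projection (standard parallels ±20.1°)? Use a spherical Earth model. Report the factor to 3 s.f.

1.90

With standard parallel φ₀ = 20.1°, the equirectangular projection gives x = Rλ cos φ₀, y = Rφ, so h = 1 and k = cos 20.1° / cos φ.
Areal scale = h·k = 1 × cos φ₀ / cos φ; at 60.3°, h = 1.000, k = 1.895, so h·k = 1.895.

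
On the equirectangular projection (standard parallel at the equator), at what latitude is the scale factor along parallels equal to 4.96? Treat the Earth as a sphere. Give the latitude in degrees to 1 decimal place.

78.4°

Plate carrée: h = 1, k = sec φ along parallels.
sec φ = 4.96  ⇒  cos φ = 0.2016  ⇒  φ ≈ 78.4°.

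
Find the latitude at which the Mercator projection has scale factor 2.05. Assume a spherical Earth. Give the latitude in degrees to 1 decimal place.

60.8°

Mercator scale is k = sec φ = 1/cos φ.
1/cos φ = 2.05  ⇒  cos φ = 0.4878  ⇒  φ = arccos(0.4878) ≈ 60.8°.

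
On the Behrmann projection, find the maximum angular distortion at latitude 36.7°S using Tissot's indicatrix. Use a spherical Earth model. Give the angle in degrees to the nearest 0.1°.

The Behrmann projection is cylindrical equal-area with φ₀ = 30°. A cylindrical equal-area projection with standard parallel φ₀ has meridian scale h = cos φ / cos φ₀ and parallel scale k = cos φ₀ / cos φ (so areas are preserved, h·k = 1).
At 36.7°: h = 0.9258, k = 1.080; principal scales a = 1.080, b = 0.9258.
sin(ω/2) = (a − b)/(a + b) = 0.1543/2.006 = 0.07693, so ω = 2 arcsin(0.07693) ≈ 8.8°.

8.8°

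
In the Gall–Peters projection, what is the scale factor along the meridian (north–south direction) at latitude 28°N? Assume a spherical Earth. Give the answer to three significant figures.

1.25

The Gall–Peters projection is cylindrical equal-area with φ₀ = 45°. A cylindrical equal-area projection with standard parallel φ₀ has meridian scale h = cos φ / cos φ₀ and parallel scale k = cos φ₀ / cos φ (so areas are preserved, h·k = 1).
h = cos 28° / cos 45° = 0.8829/0.7071 = 1.249.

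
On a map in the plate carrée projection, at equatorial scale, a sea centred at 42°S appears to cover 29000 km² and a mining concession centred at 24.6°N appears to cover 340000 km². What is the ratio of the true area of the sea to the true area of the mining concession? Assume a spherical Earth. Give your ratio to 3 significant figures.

0.0697

Plate carrée has h = 1 and k = sec φ, giving areal scale sec φ; true area = (apparent area) · cos φ.
True area of sea: 29000 × cos(42°) = 29000 × 0.7431 = 21550 km².
True area of mining concession: 340000 × cos(24.6°) = 340000 × 0.9092 = 309100 km².
Ratio = 21550 / 309100 ≈ 0.0697.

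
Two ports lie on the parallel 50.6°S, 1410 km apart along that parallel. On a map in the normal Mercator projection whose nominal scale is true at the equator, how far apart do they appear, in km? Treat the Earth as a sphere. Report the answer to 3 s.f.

2220 km

Mercator is conformal, so the point scale is isotropic: h = k = sec φ = 1/cos φ.
Along the parallel, k = sec 50.6° = 1/0.6347 = 1.575.
Map distance = 1410 × 1.575 ≈ 2220 km.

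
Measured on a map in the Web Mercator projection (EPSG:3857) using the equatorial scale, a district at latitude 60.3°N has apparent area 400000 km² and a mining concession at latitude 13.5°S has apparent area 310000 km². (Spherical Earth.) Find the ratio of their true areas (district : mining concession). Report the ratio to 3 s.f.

Mercator's areal exaggeration is sec²φ; hence true area = (apparent area) · cos²φ.
True area of district: 400000 × cos²(60.3°) = 400000 × 0.2455 = 98190 km².
True area of mining concession: 310000 × cos²(13.5°) = 310000 × 0.9455 = 293100 km².
Ratio = 98190 / 293100 ≈ 0.335.

0.335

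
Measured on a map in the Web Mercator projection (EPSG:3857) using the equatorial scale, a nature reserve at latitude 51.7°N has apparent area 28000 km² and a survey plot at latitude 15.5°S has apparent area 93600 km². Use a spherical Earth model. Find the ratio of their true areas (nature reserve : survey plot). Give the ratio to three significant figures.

Mercator's areal exaggeration is sec²φ; hence true area = (apparent area) · cos²φ.
True area of nature reserve: 28000 × cos²(51.7°) = 28000 × 0.3841 = 10760 km².
True area of survey plot: 93600 × cos²(15.5°) = 93600 × 0.9286 = 86920 km².
Ratio = 10760 / 86920 ≈ 0.124.

0.124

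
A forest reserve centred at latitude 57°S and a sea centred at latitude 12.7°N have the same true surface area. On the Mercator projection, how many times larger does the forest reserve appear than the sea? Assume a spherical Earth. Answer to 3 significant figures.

3.21

On Mercator, area is exaggerated by sec²φ = 1/cos²φ.
At 57°: sec²(57°) = 1/0.5446² = 3.371.
At 12.7°: sec²(12.7°) = 1/0.9755² = 1.051.
Ratio = 3.371/1.051 = cos²(12.7°)/cos²(57°) ≈ 3.21.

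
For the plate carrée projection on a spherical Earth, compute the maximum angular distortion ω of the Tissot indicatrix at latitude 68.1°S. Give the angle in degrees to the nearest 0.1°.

54.3°

Plate carrée maps x = Rλ, y = Rφ. The meridian scale is h = 1 and the parallel scale is k = 1/cos φ = sec φ.
At 68.1°: h = 1.000, k = 2.681; principal scales a = 2.681, b = 1.000.
sin(ω/2) = (a − b)/(a + b) = 1.681/3.681 = 0.4567, so ω = 2 arcsin(0.4567) ≈ 54.3°.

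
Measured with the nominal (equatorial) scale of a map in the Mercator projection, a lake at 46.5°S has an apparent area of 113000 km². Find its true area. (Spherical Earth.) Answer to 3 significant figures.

53500 km²

The Mercator projection is conformal; its linear scale factor is the same in every direction and equals sec φ = 1/cos φ.
Areal scale = k² = sec²φ = 1/cos²(46.5°) = 1/0.6884² = 2.110.
True area = apparent / (areal scale) = 113000 / 2.110 ≈ 53500 km².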